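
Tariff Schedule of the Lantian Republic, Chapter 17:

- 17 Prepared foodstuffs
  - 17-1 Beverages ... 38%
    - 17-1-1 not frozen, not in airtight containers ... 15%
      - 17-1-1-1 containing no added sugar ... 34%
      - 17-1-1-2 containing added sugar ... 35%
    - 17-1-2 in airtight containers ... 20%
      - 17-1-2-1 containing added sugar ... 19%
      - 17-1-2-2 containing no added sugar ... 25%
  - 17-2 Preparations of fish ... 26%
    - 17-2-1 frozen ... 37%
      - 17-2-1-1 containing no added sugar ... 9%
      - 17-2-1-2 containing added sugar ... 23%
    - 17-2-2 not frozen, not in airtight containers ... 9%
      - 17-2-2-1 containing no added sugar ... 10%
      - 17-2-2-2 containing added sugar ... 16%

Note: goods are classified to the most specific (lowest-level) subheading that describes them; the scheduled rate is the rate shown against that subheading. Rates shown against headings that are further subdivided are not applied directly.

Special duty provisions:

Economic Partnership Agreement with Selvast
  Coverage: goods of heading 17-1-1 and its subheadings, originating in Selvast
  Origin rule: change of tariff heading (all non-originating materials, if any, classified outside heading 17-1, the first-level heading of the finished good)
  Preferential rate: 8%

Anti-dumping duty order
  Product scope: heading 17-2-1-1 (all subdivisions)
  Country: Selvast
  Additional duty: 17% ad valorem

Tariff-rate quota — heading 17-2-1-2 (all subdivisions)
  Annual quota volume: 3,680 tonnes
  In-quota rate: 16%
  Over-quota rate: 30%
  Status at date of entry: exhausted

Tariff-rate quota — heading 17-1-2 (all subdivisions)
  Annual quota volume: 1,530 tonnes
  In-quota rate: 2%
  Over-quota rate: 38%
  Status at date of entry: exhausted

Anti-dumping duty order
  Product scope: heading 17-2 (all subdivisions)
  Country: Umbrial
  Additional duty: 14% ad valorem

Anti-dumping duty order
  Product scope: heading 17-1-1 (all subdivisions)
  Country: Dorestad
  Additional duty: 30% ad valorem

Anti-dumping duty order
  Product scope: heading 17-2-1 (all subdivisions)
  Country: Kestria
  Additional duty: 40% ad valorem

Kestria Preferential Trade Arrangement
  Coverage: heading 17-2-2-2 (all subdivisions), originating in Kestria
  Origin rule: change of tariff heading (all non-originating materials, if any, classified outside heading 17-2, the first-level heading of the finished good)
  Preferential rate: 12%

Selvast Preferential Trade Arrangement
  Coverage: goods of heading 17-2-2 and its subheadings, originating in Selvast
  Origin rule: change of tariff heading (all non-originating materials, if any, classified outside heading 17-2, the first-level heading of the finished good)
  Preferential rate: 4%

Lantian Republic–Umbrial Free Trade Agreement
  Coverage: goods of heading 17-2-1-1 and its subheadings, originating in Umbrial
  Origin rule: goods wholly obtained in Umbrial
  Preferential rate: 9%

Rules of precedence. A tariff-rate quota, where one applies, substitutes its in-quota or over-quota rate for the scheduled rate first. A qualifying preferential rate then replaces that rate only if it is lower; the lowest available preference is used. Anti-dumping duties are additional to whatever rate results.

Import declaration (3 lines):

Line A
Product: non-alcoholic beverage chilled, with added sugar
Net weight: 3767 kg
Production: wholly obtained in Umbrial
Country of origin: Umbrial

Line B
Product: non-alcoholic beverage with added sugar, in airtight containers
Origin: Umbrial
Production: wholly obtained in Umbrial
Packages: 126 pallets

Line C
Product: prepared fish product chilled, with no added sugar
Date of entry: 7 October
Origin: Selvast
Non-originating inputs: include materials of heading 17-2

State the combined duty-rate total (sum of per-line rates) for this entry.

83%

Line A: non-alcoholic beverage → 17-1; chilled → 17-1-1; with added sugar → 17-1-1-2. Scheduled 35%. Umbrial agreement on 17-2-1-1: 17-1-1-2 not covered. → 35%.
Line B: non-alcoholic beverage → 17-1; in airtight containers → 17-1-2; with added sugar → 17-1-2-1. Scheduled 19%. quota on 17-1-2 exhausted → over-quota 38%; Umbrial agreement on 17-2-1-1: 17-1-2-1 not covered. → 38%.
Line C: prepared fish product → 17-2; chilled → 17-2-2; with no added sugar → 17-2-2-1. Scheduled 10%. Selvast agreement on 17-1-1: 17-2-2-1 not covered; Selvast agreement on 17-2-2: CTH not met. → 10%.
Sum: 35% + 38% + 10% = 83%.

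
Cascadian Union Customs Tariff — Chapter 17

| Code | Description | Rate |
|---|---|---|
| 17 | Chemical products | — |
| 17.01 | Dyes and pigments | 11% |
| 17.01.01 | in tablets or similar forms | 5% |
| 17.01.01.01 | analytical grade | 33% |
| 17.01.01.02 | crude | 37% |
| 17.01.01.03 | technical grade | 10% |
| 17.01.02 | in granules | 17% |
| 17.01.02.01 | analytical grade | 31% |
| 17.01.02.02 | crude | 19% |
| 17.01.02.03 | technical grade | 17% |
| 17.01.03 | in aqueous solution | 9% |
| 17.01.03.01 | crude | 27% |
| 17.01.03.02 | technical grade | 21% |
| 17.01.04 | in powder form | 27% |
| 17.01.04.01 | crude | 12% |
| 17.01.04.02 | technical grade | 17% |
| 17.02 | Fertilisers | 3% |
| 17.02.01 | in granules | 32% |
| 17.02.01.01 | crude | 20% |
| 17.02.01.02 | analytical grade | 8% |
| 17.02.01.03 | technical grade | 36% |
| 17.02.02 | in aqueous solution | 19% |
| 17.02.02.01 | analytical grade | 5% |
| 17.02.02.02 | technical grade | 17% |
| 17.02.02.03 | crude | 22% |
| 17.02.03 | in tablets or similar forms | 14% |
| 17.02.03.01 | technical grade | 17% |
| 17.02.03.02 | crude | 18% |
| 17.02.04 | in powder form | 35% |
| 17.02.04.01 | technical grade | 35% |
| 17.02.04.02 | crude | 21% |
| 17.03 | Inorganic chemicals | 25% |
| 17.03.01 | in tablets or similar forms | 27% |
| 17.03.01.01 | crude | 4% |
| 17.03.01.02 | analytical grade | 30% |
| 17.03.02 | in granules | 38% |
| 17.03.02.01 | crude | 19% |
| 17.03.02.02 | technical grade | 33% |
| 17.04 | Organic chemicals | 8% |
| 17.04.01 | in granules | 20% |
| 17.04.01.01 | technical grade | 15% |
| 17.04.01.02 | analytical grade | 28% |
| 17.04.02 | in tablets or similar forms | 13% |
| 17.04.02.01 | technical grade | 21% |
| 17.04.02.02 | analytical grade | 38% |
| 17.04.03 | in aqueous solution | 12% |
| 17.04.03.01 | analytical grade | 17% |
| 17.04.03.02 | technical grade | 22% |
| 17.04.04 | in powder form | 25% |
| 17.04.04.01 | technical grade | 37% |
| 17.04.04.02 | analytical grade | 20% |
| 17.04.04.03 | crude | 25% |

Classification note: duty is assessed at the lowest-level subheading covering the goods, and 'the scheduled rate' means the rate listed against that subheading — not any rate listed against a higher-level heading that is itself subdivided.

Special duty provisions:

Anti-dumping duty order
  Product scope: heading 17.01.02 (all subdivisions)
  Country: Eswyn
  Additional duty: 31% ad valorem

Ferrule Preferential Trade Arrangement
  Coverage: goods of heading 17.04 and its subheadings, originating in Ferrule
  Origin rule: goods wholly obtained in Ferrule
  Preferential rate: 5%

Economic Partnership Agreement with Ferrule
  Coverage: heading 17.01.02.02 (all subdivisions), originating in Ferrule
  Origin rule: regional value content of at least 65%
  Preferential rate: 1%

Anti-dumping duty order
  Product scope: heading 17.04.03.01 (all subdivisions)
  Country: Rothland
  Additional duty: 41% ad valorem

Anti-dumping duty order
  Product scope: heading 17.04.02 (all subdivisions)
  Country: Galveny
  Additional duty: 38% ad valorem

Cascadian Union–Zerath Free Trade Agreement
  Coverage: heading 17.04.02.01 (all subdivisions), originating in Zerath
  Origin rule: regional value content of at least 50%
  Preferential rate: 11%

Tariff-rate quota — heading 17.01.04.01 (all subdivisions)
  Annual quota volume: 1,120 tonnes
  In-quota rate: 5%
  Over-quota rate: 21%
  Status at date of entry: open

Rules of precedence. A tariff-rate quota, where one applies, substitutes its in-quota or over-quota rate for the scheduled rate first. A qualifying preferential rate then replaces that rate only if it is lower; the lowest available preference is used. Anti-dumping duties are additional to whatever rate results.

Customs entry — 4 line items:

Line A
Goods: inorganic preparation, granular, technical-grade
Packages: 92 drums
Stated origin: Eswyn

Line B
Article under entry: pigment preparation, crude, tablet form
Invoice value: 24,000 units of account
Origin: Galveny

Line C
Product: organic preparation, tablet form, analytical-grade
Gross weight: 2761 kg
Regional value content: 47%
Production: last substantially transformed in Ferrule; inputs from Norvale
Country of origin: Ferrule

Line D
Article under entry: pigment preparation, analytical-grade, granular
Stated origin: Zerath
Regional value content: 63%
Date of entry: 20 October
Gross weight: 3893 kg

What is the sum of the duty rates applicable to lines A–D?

139%

Line A: inorganic → 17.03; granular → 17.03.02; technical-grade → 17.03.02.02. Scheduled 33%. No special measure applies. → 33%.
Line B: pigment → 17.01; tablet form → 17.01.01; crude → 17.01.01.02. Scheduled 37%. No special measure applies. → 37%.
Line C: organic → 17.04; tablet form → 17.04.02; analytical-grade → 17.04.02.02. Scheduled 38%. Ferrule agreement on 17.04: not wholly obtained; Ferrule agreement on 17.01.02.02: 17.04.02.02 not covered. → 38%.
Line D: pigment → 17.01; granular → 17.01.02; analytical-grade → 17.01.02.01. Scheduled 31%. Zerath agreement on 17.04.02.01: 17.01.02.01 not covered. → 31%.
Sum: 33% + 37% + 38% + 31% = 139%.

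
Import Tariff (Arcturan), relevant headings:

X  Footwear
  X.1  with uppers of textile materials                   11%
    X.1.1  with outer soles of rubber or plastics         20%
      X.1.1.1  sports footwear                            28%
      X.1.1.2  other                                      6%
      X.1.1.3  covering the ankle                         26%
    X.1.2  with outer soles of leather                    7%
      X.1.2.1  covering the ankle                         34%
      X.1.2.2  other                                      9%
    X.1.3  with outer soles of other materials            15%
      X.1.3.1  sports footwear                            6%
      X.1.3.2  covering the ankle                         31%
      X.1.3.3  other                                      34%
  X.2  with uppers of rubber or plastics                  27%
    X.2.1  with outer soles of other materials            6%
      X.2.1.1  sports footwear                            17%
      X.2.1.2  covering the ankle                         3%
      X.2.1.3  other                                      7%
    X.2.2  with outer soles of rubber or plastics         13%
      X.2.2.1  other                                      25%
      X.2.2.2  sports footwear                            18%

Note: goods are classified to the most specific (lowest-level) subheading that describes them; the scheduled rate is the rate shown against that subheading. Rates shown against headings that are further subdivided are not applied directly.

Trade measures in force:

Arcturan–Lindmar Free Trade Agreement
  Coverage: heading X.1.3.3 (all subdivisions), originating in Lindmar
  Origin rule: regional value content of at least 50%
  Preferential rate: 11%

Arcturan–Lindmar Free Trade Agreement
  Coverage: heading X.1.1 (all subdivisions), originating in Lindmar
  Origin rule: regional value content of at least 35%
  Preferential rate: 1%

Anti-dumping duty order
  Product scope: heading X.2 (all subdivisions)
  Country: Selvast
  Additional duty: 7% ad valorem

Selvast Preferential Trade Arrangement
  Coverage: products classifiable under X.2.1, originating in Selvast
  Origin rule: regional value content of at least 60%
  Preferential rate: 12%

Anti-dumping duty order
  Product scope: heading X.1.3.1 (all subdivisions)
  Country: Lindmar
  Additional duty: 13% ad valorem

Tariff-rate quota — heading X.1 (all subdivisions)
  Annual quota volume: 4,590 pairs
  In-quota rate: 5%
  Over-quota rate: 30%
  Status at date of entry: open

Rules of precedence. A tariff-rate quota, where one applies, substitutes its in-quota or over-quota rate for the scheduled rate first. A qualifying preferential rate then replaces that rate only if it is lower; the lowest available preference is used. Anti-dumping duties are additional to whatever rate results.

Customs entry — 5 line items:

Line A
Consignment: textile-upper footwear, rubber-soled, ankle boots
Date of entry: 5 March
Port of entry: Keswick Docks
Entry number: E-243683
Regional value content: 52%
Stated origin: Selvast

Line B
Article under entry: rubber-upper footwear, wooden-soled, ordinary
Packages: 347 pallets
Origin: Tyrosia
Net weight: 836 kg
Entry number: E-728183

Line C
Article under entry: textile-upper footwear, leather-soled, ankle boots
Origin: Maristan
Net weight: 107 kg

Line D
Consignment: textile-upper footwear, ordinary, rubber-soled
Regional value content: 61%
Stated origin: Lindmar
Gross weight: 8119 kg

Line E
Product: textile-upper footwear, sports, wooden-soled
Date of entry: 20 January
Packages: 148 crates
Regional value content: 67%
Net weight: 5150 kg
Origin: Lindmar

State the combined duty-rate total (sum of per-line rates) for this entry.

Line A: textile-upper → X.1; rubber-soled → X.1.1; ankle boots → X.1.1.3. Scheduled 26%. quota on X.1 open → in-quota 5%; Selvast agreement on X.2.1: X.1.1.3 not covered. → 5%.
Line B: rubber-upper → X.2; wooden-soled → X.2.1; ordinary → X.2.1.3. Scheduled 7%. No special measure applies. → 7%.
Line C: textile-upper → X.1; leather-soled → X.1.2; ankle boots → X.1.2.1. Scheduled 34%. quota on X.1 open → in-quota 5%. → 5%.
Line D: textile-upper → X.1; rubber-soled → X.1.1; ordinary → X.1.1.2. Scheduled 6%. quota on X.1 open → in-quota 5%; Lindmar agreement on X.1.3.3: X.1.1.2 not covered; Lindmar agreement on X.1.1: RVC ≥ 35% → 1% available; preferential 1%. → 1%.
Line E: textile-upper → X.1; wooden-soled → X.1.3; sports → X.1.3.1. Scheduled 6%. quota on X.1 open → in-quota 5%; Lindmar agreement on X.1.3.3: X.1.3.1 not covered; Lindmar agreement on X.1.1: X.1.3.1 not covered; anti-dumping (Lindmar, X.1.3.1): +13%; total 5% + 13% = 18%. → 18%.
Sum: 5% + 7% + 5% + 1% + 18% = 36%.

36%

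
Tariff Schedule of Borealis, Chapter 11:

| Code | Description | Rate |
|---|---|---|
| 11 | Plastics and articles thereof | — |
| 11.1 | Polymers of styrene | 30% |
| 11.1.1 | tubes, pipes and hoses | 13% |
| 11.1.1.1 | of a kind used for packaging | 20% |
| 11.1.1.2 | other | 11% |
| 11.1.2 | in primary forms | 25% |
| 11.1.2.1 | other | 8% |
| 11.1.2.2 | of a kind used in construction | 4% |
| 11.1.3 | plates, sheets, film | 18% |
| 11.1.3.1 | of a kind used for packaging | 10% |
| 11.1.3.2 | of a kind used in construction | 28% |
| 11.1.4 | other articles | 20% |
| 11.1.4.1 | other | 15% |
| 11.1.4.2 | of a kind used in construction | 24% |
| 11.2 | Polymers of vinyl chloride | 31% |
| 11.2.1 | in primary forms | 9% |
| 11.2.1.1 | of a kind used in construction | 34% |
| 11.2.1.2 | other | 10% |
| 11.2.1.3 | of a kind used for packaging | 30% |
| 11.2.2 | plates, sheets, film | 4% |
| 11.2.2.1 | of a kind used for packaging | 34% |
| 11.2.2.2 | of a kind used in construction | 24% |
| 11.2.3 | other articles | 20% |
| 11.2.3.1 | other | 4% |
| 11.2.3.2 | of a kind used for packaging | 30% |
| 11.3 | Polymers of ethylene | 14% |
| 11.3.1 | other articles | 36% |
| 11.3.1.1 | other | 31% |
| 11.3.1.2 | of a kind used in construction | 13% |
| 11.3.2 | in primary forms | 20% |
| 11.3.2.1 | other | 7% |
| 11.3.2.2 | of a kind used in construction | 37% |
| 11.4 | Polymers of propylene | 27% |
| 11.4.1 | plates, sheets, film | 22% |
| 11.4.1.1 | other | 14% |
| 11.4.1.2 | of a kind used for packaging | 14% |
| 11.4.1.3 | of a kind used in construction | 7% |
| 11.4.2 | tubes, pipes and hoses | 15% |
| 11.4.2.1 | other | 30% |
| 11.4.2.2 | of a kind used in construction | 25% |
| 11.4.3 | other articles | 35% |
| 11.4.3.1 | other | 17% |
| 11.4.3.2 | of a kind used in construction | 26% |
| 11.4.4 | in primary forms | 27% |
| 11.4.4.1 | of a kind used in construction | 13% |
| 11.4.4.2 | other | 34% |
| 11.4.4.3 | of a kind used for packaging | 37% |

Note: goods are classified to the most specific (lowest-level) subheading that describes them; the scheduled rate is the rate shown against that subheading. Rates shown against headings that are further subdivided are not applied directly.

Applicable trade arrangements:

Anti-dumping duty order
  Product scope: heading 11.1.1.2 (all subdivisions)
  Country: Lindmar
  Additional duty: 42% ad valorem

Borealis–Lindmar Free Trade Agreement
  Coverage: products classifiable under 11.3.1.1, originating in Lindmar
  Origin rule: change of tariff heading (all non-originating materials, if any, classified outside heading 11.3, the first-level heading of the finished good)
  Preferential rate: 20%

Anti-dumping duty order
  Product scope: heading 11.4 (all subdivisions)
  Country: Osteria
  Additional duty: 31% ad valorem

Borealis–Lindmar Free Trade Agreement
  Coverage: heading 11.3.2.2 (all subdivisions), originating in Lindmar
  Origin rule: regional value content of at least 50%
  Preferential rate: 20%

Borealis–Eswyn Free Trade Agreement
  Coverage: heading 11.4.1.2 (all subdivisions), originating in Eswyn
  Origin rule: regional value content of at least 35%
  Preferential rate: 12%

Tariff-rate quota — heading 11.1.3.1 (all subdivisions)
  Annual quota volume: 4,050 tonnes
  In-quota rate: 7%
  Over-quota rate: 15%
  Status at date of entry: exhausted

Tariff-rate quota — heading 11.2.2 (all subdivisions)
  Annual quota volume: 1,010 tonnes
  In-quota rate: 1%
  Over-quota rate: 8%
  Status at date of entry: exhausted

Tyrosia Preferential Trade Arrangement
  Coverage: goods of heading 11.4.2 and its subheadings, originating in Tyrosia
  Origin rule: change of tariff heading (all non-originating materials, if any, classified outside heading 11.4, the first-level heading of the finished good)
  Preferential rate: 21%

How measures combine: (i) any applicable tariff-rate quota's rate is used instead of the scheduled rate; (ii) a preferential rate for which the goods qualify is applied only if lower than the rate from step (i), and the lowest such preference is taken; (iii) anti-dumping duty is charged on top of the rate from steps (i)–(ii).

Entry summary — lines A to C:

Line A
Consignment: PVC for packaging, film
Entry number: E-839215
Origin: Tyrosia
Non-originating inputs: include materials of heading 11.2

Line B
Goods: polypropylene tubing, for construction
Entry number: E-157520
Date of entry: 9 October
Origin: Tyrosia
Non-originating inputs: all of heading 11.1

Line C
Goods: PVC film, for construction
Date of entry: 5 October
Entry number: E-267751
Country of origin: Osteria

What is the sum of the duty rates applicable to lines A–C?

37%

Line A: PVC → 11.2; film → 11.2.2; for packaging → 11.2.2.1. Scheduled 34%. quota on 11.2.2 exhausted → over-quota 8%; Tyrosia agreement on 11.4.2: 11.2.2.1 not covered. → 8%.
Line B: polypropylene → 11.4; tubing → 11.4.2; for construction → 11.4.2.2. Scheduled 25%. Tyrosia agreement on 11.4.2: CTH met → 21% available; preferential 21%. → 21%.
Line C: PVC → 11.2; film → 11.2.2; for construction → 11.2.2.2. Scheduled 24%. quota on 11.2.2 exhausted → over-quota 8%. → 8%.
Sum: 8% + 21% + 8% = 37%.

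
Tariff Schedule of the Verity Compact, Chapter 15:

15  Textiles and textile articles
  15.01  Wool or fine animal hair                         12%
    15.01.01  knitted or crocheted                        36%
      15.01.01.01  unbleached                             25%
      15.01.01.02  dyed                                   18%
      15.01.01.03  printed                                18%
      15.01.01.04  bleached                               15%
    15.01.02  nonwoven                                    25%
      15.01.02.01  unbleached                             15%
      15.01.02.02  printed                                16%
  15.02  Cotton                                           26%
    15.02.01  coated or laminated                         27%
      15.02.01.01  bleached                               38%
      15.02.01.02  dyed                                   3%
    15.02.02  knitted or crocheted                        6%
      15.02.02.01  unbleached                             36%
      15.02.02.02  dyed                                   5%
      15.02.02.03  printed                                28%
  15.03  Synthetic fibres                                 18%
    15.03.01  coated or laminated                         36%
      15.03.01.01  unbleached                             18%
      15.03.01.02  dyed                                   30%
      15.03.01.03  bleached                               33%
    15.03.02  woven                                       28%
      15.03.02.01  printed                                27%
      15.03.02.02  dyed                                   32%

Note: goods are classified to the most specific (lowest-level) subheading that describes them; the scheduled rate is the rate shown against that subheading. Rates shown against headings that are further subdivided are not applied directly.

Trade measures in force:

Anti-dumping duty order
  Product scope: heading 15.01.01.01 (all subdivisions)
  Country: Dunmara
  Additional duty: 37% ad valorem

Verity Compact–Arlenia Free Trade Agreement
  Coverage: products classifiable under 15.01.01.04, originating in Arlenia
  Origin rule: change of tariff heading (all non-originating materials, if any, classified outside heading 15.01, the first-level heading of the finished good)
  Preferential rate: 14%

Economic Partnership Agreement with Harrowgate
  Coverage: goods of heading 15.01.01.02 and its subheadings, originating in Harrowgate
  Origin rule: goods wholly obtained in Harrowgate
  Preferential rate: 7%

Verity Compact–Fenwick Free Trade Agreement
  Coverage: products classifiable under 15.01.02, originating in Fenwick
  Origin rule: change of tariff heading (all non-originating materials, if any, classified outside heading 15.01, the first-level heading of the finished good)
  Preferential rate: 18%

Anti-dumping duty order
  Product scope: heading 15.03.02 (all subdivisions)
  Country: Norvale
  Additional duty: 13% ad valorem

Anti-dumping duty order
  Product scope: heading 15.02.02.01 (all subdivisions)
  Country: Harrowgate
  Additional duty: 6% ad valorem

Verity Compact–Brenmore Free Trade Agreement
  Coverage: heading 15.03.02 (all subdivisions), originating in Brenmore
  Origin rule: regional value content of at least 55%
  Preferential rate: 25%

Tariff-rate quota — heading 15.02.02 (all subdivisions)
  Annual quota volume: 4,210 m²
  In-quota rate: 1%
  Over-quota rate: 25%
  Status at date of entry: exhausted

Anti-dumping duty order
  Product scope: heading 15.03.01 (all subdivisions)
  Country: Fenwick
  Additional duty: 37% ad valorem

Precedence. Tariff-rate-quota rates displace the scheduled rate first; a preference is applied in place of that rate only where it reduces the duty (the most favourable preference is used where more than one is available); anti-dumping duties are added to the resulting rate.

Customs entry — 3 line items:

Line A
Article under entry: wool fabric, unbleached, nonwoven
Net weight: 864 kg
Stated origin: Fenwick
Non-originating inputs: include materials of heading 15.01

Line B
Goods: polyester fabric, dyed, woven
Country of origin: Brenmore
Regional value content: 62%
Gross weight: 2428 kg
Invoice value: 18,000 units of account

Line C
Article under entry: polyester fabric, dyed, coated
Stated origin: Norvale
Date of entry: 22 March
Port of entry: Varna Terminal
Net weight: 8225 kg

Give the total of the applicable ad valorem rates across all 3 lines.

70%

Line A: wool → 15.01; nonwoven → 15.01.02; unbleached → 15.01.02.01. Scheduled 15%. Fenwick agreement on 15.01.02: CTH not met. → 15%.
Line B: polyester → 15.03; woven → 15.03.02; dyed → 15.03.02.02. Scheduled 32%. Brenmore agreement on 15.03.02: RVC ≥ 55% → 25% available; preferential 25%. → 25%.
Line C: polyester → 15.03; coated → 15.03.01; dyed → 15.03.01.02. Scheduled 30%. No special measure applies. → 30%.
Sum: 15% + 25% + 30% = 70%.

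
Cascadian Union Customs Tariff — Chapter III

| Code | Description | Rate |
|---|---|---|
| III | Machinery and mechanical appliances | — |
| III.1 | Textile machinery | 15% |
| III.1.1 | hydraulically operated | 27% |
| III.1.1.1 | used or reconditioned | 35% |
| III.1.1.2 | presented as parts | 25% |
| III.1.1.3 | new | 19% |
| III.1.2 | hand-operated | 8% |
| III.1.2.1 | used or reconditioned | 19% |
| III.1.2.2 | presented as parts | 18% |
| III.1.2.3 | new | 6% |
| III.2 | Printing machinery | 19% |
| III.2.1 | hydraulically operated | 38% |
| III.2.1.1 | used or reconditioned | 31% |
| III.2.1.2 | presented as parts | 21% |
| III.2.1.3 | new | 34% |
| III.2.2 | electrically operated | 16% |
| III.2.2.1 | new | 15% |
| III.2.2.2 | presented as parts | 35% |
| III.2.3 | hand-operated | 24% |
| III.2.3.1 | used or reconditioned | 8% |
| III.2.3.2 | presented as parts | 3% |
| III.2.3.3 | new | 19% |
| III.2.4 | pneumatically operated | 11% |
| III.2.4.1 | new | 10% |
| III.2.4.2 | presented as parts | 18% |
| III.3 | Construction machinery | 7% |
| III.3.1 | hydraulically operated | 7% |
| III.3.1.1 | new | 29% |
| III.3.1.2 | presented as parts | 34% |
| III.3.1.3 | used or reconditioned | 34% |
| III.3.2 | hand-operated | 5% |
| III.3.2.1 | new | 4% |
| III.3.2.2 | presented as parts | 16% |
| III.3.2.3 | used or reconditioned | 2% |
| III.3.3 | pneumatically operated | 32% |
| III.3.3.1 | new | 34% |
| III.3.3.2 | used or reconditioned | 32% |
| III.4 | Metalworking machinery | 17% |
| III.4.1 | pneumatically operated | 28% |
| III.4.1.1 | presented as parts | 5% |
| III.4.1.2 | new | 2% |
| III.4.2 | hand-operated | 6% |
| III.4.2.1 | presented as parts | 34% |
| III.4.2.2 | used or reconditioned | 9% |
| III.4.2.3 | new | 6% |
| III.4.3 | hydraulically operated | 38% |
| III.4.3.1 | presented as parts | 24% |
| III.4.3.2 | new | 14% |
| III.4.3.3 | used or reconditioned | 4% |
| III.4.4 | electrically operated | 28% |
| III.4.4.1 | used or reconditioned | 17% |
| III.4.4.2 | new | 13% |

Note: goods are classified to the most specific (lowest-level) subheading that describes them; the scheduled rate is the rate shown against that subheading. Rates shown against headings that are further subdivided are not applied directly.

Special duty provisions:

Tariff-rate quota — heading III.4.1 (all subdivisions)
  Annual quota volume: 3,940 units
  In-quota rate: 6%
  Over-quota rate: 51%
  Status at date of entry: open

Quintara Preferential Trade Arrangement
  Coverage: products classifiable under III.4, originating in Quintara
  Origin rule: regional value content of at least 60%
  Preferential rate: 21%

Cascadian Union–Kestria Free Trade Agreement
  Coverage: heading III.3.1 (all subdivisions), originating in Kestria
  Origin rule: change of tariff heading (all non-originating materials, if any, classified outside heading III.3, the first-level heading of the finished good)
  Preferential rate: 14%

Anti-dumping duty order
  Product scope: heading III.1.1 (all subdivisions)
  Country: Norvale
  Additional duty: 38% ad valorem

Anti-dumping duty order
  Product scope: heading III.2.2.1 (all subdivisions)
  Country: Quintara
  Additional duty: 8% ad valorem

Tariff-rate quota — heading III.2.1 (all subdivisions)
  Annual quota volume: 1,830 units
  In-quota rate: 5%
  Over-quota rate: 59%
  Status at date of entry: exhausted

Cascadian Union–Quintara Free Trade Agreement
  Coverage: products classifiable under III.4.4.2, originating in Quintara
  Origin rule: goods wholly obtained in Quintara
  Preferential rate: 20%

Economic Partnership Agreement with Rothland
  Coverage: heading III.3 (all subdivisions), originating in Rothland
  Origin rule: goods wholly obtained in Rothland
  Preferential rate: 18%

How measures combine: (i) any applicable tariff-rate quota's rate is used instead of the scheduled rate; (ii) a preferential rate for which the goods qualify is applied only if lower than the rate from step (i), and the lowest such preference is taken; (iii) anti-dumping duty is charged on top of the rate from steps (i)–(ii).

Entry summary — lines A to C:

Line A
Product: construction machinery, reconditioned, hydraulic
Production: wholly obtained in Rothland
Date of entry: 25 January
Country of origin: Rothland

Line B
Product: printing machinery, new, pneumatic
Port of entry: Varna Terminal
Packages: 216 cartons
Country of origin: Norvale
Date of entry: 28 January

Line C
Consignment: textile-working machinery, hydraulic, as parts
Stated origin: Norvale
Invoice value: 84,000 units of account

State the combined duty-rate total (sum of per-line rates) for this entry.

Line A: construction → III.3; hydraulic → III.3.1; reconditioned → III.3.1.3. Scheduled 34%. Rothland agreement on III.3: wholly obtained → 18% available; preferential 18%. → 18%.
Line B: printing → III.2; pneumatic → III.2.4; new → III.2.4.1. Scheduled 10%. No special measure applies. → 10%.
Line C: textile-working → III.1; hydraulic → III.1.1; as parts → III.1.1.2. Scheduled 25%. anti-dumping (Norvale, III.1.1): +38%; total 25% + 38% = 63%. → 63%.
Sum: 18% + 10% + 63% = 91%.

91%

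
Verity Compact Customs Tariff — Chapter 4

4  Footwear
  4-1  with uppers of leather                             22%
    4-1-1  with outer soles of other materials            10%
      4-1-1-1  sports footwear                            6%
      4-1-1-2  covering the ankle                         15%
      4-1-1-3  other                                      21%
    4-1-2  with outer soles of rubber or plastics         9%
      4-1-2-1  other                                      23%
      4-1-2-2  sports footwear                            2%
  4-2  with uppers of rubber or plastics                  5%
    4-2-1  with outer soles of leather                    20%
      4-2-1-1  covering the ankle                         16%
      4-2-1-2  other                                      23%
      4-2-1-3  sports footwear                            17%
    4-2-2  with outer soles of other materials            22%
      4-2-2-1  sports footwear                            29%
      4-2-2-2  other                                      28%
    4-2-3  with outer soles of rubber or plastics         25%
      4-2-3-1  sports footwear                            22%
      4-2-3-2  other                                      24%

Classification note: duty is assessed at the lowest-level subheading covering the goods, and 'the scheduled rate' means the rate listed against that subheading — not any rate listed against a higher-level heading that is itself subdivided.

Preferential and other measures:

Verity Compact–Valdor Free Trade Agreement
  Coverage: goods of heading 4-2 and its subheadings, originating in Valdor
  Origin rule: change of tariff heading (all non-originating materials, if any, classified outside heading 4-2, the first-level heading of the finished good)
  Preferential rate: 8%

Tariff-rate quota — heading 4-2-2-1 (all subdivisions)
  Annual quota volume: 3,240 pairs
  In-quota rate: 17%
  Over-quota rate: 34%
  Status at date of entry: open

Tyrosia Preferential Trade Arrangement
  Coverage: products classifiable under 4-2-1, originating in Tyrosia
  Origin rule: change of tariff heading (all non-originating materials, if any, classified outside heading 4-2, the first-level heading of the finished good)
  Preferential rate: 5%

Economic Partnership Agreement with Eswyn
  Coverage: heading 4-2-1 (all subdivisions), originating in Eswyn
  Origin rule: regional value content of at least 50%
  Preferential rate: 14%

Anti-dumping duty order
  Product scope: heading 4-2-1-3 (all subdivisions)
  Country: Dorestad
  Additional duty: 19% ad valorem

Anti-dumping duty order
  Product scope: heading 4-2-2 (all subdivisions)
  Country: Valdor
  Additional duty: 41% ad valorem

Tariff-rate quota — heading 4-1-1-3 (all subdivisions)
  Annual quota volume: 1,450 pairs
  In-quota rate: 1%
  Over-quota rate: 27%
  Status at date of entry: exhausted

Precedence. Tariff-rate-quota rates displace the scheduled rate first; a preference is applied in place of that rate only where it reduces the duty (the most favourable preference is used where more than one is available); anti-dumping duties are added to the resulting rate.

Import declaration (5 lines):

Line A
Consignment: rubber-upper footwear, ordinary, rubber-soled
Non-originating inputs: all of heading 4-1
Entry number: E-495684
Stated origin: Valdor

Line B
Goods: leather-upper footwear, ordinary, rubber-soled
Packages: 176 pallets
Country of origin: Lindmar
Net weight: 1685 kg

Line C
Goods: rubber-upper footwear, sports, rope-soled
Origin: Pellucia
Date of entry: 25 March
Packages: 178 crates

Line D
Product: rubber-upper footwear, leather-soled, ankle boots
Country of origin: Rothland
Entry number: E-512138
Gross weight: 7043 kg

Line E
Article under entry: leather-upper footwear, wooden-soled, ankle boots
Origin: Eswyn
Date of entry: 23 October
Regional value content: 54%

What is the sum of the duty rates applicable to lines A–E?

Line A: rubber-upper → 4-2; rubber-soled → 4-2-3; ordinary → 4-2-3-2. Scheduled 24%. Valdor agreement on 4-2: CTH met → 8% available; preferential 8%. → 8%.
Line B: leather-upper → 4-1; rubber-soled → 4-1-2; ordinary → 4-1-2-1. Scheduled 23%. No special measure applies. → 23%.
Line C: rubber-upper → 4-2; rope-soled → 4-2-2; sports → 4-2-2-1. Scheduled 29%. quota on 4-2-2-1 open → in-quota 17%. → 17%.
Line D: rubber-upper → 4-2; leather-soled → 4-2-1; ankle boots → 4-2-1-1. Scheduled 16%. No special measure applies. → 16%.
Line E: leather-upper → 4-1; wooden-soled → 4-1-1; ankle boots → 4-1-1-2. Scheduled 15%. Eswyn agreement on 4-2-1: 4-1-1-2 not covered. → 15%.
Sum: 8% + 23% + 17% + 16% + 15% = 79%.

79%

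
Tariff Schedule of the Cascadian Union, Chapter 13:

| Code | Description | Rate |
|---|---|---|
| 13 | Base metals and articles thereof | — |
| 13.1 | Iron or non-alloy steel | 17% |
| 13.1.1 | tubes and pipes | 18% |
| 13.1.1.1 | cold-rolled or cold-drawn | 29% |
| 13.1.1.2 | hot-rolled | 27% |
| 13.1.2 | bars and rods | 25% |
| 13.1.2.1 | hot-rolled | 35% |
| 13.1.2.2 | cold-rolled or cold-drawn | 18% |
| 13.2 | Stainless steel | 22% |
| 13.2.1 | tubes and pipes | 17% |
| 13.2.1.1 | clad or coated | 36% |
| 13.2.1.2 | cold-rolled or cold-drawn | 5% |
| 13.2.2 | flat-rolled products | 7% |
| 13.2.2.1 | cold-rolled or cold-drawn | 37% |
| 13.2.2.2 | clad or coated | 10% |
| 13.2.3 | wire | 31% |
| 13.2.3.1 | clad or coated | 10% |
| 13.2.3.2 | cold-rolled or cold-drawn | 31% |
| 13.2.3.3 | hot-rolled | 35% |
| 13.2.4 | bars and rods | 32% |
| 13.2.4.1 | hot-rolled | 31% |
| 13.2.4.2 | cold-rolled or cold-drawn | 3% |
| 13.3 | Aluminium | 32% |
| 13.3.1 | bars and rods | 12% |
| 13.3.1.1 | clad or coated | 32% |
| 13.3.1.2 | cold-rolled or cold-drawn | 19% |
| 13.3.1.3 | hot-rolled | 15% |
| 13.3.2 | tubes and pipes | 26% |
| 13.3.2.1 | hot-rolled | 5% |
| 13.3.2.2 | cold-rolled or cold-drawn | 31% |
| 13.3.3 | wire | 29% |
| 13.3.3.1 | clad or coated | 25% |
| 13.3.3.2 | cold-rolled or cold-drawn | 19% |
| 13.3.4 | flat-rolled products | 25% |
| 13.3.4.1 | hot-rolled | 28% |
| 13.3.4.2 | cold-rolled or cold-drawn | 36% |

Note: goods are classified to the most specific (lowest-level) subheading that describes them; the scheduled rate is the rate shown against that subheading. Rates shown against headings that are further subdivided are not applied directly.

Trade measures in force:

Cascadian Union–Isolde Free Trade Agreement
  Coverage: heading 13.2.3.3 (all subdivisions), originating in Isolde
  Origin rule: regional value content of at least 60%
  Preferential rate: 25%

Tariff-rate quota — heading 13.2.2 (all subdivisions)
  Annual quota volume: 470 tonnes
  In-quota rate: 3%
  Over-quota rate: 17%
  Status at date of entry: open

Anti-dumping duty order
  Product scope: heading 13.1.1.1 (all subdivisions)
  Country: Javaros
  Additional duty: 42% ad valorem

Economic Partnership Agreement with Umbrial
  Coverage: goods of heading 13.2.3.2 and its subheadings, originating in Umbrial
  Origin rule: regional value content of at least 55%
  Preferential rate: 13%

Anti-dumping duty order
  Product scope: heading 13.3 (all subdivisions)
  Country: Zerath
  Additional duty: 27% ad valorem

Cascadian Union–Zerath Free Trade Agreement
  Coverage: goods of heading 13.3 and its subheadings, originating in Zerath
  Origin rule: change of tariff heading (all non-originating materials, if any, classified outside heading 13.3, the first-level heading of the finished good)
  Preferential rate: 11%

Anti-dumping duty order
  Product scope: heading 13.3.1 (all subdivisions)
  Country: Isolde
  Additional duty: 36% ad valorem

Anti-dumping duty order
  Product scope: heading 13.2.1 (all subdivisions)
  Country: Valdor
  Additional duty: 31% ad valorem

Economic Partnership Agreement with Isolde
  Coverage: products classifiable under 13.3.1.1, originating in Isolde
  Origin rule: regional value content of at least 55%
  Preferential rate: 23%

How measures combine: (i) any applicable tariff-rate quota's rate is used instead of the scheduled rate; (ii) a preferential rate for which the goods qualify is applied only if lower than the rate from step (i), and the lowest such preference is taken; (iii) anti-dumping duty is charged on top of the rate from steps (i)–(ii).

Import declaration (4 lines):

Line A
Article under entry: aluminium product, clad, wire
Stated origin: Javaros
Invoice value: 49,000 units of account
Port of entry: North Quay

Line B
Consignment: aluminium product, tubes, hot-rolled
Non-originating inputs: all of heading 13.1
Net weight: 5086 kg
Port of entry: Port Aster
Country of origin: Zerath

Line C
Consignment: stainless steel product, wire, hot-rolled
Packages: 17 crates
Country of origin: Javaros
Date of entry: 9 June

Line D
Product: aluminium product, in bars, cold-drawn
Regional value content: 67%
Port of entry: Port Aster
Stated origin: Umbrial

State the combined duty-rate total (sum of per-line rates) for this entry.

111%

Line A: aluminium → 13.3; wire → 13.3.3; clad → 13.3.3.1. Scheduled 25%. No special measure applies. → 25%.
Line B: aluminium → 13.3; tubes → 13.3.2; hot-rolled → 13.3.2.1. Scheduled 5%. Zerath agreement on 13.3: CTH met → 11% available; preference 11% not lower than 5% → no reduction; anti-dumping (Zerath, 13.3): +27%; total 5% + 27% = 32%. → 32%.
Line C: stainless steel → 13.2; wire → 13.2.3; hot-rolled → 13.2.3.3. Scheduled 35%. No special measure applies. → 35%.
Line D: aluminium → 13.3; in bars → 13.3.1; cold-drawn → 13.3.1.2. Scheduled 19%. Umbrial agreement on 13.2.3.2: 13.3.1.2 not covered. → 19%.
Sum: 25% + 32% + 35% + 19% = 111%.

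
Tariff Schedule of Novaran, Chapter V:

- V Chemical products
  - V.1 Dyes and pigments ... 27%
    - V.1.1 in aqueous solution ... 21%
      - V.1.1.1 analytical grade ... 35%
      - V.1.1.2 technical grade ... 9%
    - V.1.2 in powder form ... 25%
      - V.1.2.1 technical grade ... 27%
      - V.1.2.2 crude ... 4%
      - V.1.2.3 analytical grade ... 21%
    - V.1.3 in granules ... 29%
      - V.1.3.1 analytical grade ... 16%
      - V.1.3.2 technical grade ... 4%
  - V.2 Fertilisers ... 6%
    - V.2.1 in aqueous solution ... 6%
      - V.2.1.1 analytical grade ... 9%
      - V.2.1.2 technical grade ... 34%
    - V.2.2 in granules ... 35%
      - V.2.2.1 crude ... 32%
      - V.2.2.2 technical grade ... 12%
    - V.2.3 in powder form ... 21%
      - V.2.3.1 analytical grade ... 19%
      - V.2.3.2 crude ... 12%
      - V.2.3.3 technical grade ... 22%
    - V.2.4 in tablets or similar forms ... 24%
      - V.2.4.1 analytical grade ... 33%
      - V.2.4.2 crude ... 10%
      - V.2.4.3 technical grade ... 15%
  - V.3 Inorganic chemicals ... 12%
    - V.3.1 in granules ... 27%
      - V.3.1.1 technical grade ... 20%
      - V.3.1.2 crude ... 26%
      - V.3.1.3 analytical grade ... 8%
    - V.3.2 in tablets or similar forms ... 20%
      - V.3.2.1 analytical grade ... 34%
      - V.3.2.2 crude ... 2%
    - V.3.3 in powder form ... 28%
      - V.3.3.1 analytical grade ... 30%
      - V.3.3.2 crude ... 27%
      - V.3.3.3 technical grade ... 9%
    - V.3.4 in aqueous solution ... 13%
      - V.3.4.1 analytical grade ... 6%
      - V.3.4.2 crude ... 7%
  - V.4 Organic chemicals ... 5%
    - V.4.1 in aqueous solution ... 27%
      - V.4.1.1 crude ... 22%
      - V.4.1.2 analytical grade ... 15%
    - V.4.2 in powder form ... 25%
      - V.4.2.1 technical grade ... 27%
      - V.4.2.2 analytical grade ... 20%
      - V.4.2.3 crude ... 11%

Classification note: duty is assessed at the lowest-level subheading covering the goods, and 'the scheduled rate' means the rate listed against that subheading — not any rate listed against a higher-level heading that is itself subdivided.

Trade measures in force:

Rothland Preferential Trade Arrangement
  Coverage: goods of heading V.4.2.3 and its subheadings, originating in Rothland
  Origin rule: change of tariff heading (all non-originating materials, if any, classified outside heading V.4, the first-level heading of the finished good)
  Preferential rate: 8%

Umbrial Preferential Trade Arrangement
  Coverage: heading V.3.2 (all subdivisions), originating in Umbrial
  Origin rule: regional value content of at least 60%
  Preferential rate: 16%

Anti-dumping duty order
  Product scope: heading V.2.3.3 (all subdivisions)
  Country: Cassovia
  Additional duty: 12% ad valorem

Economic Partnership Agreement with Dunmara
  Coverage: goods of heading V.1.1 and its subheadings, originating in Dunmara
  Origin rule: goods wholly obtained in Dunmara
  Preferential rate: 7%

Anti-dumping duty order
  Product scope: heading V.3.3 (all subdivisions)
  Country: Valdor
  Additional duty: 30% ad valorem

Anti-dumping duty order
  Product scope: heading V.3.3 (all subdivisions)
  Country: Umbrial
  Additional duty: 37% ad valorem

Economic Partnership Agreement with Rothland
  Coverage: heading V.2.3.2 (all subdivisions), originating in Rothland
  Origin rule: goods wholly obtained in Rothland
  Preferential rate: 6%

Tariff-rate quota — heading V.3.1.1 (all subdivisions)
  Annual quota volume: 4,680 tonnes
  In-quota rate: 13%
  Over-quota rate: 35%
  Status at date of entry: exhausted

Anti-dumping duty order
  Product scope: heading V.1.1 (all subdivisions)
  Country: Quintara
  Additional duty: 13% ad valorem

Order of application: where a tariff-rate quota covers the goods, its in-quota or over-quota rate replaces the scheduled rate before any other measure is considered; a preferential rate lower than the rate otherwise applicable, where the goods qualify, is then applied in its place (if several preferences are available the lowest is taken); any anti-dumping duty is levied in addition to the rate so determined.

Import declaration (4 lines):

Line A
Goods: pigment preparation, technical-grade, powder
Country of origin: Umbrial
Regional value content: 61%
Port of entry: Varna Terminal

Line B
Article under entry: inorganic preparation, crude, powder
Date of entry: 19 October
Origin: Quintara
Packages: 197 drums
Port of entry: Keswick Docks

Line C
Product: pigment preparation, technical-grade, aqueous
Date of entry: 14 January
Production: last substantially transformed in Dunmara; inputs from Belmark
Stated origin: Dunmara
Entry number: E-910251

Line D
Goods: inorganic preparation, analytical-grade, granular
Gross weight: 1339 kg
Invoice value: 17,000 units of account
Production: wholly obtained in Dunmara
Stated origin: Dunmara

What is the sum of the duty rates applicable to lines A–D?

71%

Line A: pigment → V.1; powder → V.1.2; technical-grade → V.1.2.1. Scheduled 27%. Umbrial agreement on V.3.2: V.1.2.1 not covered. → 27%.
Line B: inorganic → V.3; powder → V.3.3; crude → V.3.3.2. Scheduled 27%. No special measure applies. → 27%.
Line C: pigment → V.1; aqueous → V.1.1; technical-grade → V.1.1.2. Scheduled 9%. Dunmara agreement on V.1.1: not wholly obtained. → 9%.
Line D: inorganic → V.3; granular → V.3.1; analytical-grade → V.3.1.3. Scheduled 8%. Dunmara agreement on V.1.1: V.3.1.3 not covered. → 8%.
Sum: 27% + 27% + 9% + 8% = 71%.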